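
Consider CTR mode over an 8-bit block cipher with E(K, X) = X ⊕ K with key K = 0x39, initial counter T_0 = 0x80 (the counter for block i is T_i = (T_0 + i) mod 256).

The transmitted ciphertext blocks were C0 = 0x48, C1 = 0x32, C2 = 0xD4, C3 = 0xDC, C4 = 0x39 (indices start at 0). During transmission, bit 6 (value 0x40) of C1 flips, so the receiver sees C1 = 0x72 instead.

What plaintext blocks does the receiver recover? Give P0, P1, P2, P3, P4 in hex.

P0 = 0xF1, P1 = 0xCA, P2 = 0x6F, P3 = 0x66, P4 = 0x84

CTR decryption: S_i = E(K, T_i) where T_i is the counter for block i; P_i = C_i ⊕ S_i.
Only C1 changed, to 0x72. In CTR, a change in C_i flips the same bit in P_i only; the keystream is unaffected. Decrypting the received ciphertext:
P0: T = 0x80, S = E(K, T) = 0xB9; 0x48 ⊕ 0xB9 = 0xF1.
P1: T = 0x81, S = E(K, T) = 0xB8; 0x72 ⊕ 0xB8 = 0xCA.
P2: T = 0x82, S = E(K, T) = 0xBB; 0xD4 ⊕ 0xBB = 0x6F.
P3: T = 0x83, S = E(K, T) = 0xBA; 0xDC ⊕ 0xBA = 0x66.
P4: T = 0x84, S = E(K, T) = 0xBD; 0x39 ⊕ 0xBD = 0x84.
Blocks that differ from the original plaintext: P1.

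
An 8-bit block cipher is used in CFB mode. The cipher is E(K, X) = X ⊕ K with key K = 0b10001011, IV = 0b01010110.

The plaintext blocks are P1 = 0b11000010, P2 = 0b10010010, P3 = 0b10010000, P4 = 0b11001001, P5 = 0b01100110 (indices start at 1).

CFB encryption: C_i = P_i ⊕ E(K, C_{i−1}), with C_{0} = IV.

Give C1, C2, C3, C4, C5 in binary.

C1 = 0b00011111, C2 = 0b00000110, C3 = 0b00011101, C4 = 0b01011111, C5 = 0b10110010

C1: E(K, 0b01010110) = 0b11011101; 0b11000010 ⊕ 0b11011101 = 0b00011111.
C2: E(K, 0b00011111) = 0b10010100; 0b10010010 ⊕ 0b10010100 = 0b00000110.
C3: E(K, 0b00000110) = 0b10001101; 0b10010000 ⊕ 0b10001101 = 0b00011101.
C4: E(K, 0b00011101) = 0b10010110; 0b11001001 ⊕ 0b10010110 = 0b01011111.
C5: E(K, 0b01011111) = 0b11010100; 0b01100110 ⊕ 0b11010100 = 0b10110010.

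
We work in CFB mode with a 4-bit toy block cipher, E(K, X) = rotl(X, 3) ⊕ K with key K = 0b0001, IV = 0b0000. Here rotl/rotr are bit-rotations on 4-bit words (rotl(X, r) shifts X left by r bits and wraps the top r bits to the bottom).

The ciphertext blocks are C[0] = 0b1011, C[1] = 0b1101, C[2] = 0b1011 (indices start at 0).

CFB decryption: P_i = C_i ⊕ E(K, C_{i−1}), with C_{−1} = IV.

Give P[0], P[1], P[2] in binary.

P[0] = 0b1010, P[1] = 0b0001, P[2] = 0b0100

P[0]: E(K, 0b0000) = 0b0001; 0b1011 ⊕ 0b0001 = 0b1010.
P[1]: E(K, 0b1011) = 0b1100; 0b1101 ⊕ 0b1100 = 0b0001.
P[2]: E(K, 0b1101) = 0b1111; 0b1011 ⊕ 0b1111 = 0b0100.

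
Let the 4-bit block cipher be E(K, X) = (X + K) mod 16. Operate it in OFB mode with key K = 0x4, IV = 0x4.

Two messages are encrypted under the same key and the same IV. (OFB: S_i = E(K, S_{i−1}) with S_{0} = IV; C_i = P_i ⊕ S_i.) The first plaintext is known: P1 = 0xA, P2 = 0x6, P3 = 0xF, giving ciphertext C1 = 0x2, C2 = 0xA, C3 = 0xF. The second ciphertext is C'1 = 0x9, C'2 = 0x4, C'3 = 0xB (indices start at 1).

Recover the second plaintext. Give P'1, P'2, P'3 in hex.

P'1 = 0x1, P'2 = 0x8, P'3 = 0xB

In OFB with a reused IV, both messages share the same keystream S_i, so C_i ⊕ C'_i = P_i ⊕ P'_i and thus P'_i = P_i ⊕ C_i ⊕ C'_i.
P'1: 0xA ⊕ 0x2 ⊕ 0x9 = 0x1.
P'2: 0x6 ⊕ 0xA ⊕ 0x4 = 0x8.
P'3: 0xF ⊕ 0xF ⊕ 0xB = 0xB.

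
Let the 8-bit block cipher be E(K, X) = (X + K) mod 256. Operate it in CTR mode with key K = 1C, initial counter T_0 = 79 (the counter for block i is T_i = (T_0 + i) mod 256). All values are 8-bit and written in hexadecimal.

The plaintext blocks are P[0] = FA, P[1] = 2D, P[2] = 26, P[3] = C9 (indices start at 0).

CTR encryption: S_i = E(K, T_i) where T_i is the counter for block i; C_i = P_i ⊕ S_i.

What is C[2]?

C[2] = B1

C[0]: T = 79, S = E(K, T) = 95; FA ⊕ 95 = 6F.
C[1]: T = 7A, S = E(K, T) = 96; 2D ⊕ 96 = BB.
C[2]: T = 7B, S = E(K, T) = 97; 26 ⊕ 97 = B1.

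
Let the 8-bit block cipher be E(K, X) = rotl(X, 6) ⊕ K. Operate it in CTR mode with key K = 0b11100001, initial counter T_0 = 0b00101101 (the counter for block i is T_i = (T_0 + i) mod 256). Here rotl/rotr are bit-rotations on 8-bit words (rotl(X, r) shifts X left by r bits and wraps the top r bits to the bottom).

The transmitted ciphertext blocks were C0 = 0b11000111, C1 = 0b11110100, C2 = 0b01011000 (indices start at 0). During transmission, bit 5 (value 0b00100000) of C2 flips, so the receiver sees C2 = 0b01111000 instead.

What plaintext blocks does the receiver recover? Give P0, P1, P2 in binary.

CTR decryption: S_i = E(K, T_i) where T_i is the counter for block i; P_i = C_i ⊕ S_i.
Only C2 changed, to 0b01111000. In CTR, a change in C_i flips the same bit in P_i only; the keystream is unaffected. Decrypting the received ciphertext:
P0: T = 0b00101101, S = E(K, T) = 0b10101010; 0b11000111 ⊕ 0b10101010 = 0b01101101.
P1: T = 0b00101110, S = E(K, T) = 0b01101010; 0b11110100 ⊕ 0b01101010 = 0b10011110.
P2: T = 0b00101111, S = E(K, T) = 0b00101010; 0b01111000 ⊕ 0b00101010 = 0b01010010.
Blocks that differ from the original plaintext: P2.

P0 = 0b01101101, P1 = 0b10011110, P2 = 0b01010010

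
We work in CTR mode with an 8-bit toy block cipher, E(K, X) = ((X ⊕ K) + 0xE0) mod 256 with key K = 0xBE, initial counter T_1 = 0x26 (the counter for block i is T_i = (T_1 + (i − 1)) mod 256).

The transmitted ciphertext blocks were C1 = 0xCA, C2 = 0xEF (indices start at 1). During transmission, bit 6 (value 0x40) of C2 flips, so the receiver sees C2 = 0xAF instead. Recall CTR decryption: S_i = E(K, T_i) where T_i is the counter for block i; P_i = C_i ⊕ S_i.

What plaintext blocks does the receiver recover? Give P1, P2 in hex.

P1 = 0xB2, P2 = 0xD6

Only C2 changed, to 0xAF. In CTR, a change in C_i flips the same bit in P_i only; the keystream is unaffected. Decrypting the received ciphertext:
P1: T = 0x26, S = E(K, T) = 0x78; 0xCA ⊕ 0x78 = 0xB2.
P2: T = 0x27, S = E(K, T) = 0x79; 0xAF ⊕ 0x79 = 0xD6.
Blocks that differ from the original plaintext: P2.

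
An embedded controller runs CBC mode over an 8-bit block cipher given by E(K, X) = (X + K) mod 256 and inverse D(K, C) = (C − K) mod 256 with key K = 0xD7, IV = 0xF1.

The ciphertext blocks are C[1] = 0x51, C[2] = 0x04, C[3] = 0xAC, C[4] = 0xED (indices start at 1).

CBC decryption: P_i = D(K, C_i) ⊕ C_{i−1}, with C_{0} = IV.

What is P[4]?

P[4]: D(K, 0xED) = 0x16; 0x16 ⊕ 0xAC = 0xBA.

P[4] = 0xBA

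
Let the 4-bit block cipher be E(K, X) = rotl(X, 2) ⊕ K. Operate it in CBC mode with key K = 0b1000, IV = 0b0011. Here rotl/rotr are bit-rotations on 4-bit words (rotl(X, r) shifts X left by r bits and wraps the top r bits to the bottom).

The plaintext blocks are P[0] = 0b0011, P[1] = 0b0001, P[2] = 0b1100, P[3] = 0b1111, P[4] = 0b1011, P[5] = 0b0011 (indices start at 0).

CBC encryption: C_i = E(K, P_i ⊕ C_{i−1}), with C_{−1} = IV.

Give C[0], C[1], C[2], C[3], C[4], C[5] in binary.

C[0]: P[0] ⊕ 0b0011 = 0b0000; E(K, 0b0000) = 0b1000.
C[1]: P[1] ⊕ 0b1000 = 0b1001; E(K, 0b1001) = 0b1110.
C[2]: P[2] ⊕ 0b1110 = 0b0010; E(K, 0b0010) = 0b0000.
C[3]: P[3] ⊕ 0b0000 = 0b1111; E(K, 0b1111) = 0b0111.
C[4]: P[4] ⊕ 0b0111 = 0b1100; E(K, 0b1100) = 0b1011.
C[5]: P[5] ⊕ 0b1011 = 0b1000; E(K, 0b1000) = 0b1010.

C[0] = 0b1000, C[1] = 0b1110, C[2] = 0b0000, C[3] = 0b0111, C[4] = 0b1011, C[5] = 0b1010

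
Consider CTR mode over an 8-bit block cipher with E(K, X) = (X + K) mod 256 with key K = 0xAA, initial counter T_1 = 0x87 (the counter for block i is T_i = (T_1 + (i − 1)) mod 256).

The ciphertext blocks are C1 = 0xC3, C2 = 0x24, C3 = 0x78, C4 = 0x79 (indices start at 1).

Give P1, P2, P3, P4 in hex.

P1 = 0xF2, P2 = 0x16, P3 = 0x4B, P4 = 0x4D

CTR decryption: S_i = E(K, T_i) where T_i is the counter for block i; P_i = C_i ⊕ S_i.
P1: T = 0x87, S = E(K, T) = 0x31; 0xC3 ⊕ 0x31 = 0xF2.
P2: T = 0x88, S = E(K, T) = 0x32; 0x24 ⊕ 0x32 = 0x16.
P3: T = 0x89, S = E(K, T) = 0x33; 0x78 ⊕ 0x33 = 0x4B.
P4: T = 0x8A, S = E(K, T) = 0x34; 0x79 ⊕ 0x34 = 0x4D.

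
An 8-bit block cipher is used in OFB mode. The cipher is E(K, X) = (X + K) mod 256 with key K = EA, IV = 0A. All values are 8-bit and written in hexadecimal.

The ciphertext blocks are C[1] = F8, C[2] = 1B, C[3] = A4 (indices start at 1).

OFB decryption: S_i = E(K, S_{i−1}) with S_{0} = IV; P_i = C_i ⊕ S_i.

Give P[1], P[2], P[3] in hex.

P[1] = 0C, P[2] = C5, P[3] = 6C

P[1]: S = E(K, 0A) = F4; F8 ⊕ F4 = 0C.
P[2]: S = E(K, F4) = DE; 1B ⊕ DE = C5.
P[3]: S = E(K, DE) = C8; A4 ⊕ C8 = 6C.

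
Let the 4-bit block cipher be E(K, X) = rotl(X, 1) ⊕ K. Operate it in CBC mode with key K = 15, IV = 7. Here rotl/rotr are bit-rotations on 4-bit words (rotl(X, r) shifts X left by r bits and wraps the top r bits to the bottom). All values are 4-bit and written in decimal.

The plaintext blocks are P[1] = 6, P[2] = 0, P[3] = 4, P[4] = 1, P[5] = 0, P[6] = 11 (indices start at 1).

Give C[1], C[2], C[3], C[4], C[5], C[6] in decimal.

CBC encryption: C_i = E(K, P_i ⊕ C_{i−1}), with C_{0} = IV.
C[1]: P[1] ⊕ 7 = 1; E(K, 1) = 13.
C[2]: P[2] ⊕ 13 = 13; E(K, 13) = 4.
C[3]: P[3] ⊕ 4 = 0; E(K, 0) = 15.
C[4]: P[4] ⊕ 15 = 14; E(K, 14) = 2.
C[5]: P[5] ⊕ 2 = 2; E(K, 2) = 11.
C[6]: P[6] ⊕ 11 = 0; E(K, 0) = 15.

C[1] = 13, C[2] = 4, C[3] = 15, C[4] = 2, C[5] = 11, C[6] = 15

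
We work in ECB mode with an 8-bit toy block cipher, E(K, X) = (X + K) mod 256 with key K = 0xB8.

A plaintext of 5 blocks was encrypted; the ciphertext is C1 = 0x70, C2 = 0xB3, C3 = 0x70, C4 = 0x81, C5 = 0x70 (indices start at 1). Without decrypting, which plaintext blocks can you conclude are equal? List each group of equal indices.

ECB encrypts each block independently with the same key, so equal ciphertext blocks imply equal plaintext blocks.
C1 = C3 = C5 = 0x70, so P1 = P3 = P5.

P1 = P3 = P5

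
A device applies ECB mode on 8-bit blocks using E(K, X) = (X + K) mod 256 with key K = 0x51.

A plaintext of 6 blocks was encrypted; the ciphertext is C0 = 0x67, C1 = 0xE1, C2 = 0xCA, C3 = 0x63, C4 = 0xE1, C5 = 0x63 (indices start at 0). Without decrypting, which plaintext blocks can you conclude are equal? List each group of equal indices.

P1 = P4; P3 = P5

ECB encrypts each block independently with the same key, so equal ciphertext blocks imply equal plaintext blocks.
C1 = C4 = 0xE1, so P1 = P4.
C3 = C5 = 0x63, so P3 = P5.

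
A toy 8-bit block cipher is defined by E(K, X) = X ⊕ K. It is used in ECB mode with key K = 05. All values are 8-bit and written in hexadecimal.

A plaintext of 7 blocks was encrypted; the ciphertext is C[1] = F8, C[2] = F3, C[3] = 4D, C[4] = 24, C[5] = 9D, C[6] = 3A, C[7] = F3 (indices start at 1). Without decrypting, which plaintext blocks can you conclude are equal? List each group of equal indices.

ECB encrypts each block independently with the same key, so equal ciphertext blocks imply equal plaintext blocks.
C[2] = C[7] = F3, so P[2] = P[7].

P[2] = P[7]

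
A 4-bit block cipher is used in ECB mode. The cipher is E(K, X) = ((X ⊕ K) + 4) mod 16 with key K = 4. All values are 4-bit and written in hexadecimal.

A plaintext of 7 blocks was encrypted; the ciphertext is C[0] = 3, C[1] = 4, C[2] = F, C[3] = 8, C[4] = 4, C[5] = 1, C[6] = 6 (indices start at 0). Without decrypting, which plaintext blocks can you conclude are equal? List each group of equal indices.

ECB encrypts each block independently with the same key, so equal ciphertext blocks imply equal plaintext blocks.
C[1] = C[4] = 4, so P[1] = P[4].

P[1] = P[4]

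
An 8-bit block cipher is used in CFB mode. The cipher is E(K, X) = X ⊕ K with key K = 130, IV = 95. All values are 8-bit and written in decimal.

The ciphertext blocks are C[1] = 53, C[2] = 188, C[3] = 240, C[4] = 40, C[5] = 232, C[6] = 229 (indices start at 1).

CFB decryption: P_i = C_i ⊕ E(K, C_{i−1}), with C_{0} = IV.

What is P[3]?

P[3]: E(K, 188) = 62; 240 ⊕ 62 = 206.

P[3] = 206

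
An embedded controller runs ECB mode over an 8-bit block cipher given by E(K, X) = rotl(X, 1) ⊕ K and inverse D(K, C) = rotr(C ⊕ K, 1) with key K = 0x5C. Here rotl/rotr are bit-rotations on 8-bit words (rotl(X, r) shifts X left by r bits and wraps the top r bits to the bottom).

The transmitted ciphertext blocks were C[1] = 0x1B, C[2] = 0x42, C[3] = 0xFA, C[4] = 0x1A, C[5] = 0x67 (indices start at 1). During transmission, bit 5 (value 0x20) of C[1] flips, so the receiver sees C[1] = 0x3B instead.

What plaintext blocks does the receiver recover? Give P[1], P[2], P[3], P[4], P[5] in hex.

ECB decryption: P_i = D(K, C_i).
Only C[1] changed, to 0x3B. In ECB, a change in C_i affects only P_i. Decrypting the received ciphertext:
P[1]: D(K, 0x3B) = 0xB3.
P[2]: D(K, 0x42) = 0x0F.
P[3]: D(K, 0xFA) = 0x53.
P[4]: D(K, 0x1A) = 0x23.
P[5]: D(K, 0x67) = 0x9D.
Blocks that differ from the original plaintext: P[1].

P[1] = 0xB3, P[2] = 0x0F, P[3] = 0x53, P[4] = 0x23, P[5] = 0x9D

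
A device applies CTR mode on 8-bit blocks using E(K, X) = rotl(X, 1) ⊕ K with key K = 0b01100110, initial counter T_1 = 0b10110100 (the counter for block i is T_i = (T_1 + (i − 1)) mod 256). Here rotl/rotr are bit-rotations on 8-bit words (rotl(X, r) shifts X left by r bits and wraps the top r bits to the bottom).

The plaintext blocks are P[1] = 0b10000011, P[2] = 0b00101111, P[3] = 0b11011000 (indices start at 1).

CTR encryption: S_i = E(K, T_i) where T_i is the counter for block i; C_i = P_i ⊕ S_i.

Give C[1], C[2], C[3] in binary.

C[1]: T = 0b10110100, S = E(K, T) = 0b00001111; 0b10000011 ⊕ 0b00001111 = 0b10001100.
C[2]: T = 0b10110101, S = E(K, T) = 0b00001101; 0b00101111 ⊕ 0b00001101 = 0b00100010.
C[3]: T = 0b10110110, S = E(K, T) = 0b00001011; 0b11011000 ⊕ 0b00001011 = 0b11010011.

C[1] = 0b10001100, C[2] = 0b00100010, C[3] = 0b11010011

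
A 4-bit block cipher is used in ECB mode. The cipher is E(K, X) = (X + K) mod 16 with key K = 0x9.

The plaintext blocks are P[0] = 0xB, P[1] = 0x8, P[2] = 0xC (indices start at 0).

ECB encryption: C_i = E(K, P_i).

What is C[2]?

C[2] = 0x5

C[2]: E(K, 0xC) = 0x5.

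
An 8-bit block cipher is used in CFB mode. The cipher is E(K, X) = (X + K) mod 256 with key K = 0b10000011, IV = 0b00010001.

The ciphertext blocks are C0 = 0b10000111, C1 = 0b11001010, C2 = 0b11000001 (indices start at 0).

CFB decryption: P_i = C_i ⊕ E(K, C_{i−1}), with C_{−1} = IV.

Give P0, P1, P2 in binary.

P0 = 0b00010011, P1 = 0b11000000, P2 = 0b10001100

P0: E(K, 0b00010001) = 0b10010100; 0b10000111 ⊕ 0b10010100 = 0b00010011.
P1: E(K, 0b10000111) = 0b00001010; 0b11001010 ⊕ 0b00001010 = 0b11000000.
P2: E(K, 0b11001010) = 0b01001101; 0b11000001 ⊕ 0b01001101 = 0b10001100.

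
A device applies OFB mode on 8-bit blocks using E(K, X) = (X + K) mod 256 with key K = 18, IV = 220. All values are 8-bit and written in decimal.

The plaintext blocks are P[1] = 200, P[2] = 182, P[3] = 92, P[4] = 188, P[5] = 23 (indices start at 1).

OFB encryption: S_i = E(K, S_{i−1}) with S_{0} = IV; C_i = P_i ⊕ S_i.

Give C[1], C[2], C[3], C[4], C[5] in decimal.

C[1]: S = E(K, 220) = 238; 200 ⊕ 238 = 38.
C[2]: S = E(K, 238) = 0; 182 ⊕ 0 = 182.
C[3]: S = E(K, 0) = 18; 92 ⊕ 18 = 78.
C[4]: S = E(K, 18) = 36; 188 ⊕ 36 = 152.
C[5]: S = E(K, 36) = 54; 23 ⊕ 54 = 33.

C[1] = 38, C[2] = 182, C[3] = 78, C[4] = 152, C[5] = 33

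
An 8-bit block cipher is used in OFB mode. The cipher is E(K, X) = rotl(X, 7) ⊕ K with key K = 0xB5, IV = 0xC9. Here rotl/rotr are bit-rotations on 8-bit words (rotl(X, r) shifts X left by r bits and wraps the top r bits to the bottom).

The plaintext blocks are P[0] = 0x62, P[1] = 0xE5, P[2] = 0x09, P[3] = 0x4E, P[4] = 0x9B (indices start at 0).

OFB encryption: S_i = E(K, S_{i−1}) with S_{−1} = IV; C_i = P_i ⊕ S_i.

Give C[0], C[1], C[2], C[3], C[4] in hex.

C[0] = 0x33, C[1] = 0xF8, C[2] = 0x32, C[3] = 0x66, C[4] = 0x3A

C[0]: S = E(K, 0xC9) = 0x51; 0x62 ⊕ 0x51 = 0x33.
C[1]: S = E(K, 0x51) = 0x1D; 0xE5 ⊕ 0x1D = 0xF8.
C[2]: S = E(K, 0x1D) = 0x3B; 0x09 ⊕ 0x3B = 0x32.
C[3]: S = E(K, 0x3B) = 0x28; 0x4E ⊕ 0x28 = 0x66.
C[4]: S = E(K, 0x28) = 0xA1; 0x9B ⊕ 0xA1 = 0x3A.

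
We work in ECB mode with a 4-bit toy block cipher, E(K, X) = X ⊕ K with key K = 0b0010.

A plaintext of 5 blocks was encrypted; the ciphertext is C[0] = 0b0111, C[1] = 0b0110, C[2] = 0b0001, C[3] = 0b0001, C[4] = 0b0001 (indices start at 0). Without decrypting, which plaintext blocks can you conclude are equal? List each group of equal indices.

ECB encrypts each block independently with the same key, so equal ciphertext blocks imply equal plaintext blocks.
C[2] = C[3] = C[4] = 0b0001, so P[2] = P[3] = P[4].

P[2] = P[3] = P[4]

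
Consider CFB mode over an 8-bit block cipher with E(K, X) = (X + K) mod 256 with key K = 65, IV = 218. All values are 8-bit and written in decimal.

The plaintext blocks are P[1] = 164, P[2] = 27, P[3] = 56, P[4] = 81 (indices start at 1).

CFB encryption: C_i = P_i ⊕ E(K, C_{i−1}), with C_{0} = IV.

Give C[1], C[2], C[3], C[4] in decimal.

C[1] = 191, C[2] = 27, C[3] = 100, C[4] = 244

C[1]: E(K, 218) = 27; 164 ⊕ 27 = 191.
C[2]: E(K, 191) = 0; 27 ⊕ 0 = 27.
C[3]: E(K, 27) = 92; 56 ⊕ 92 = 100.
C[4]: E(K, 100) = 165; 81 ⊕ 165 = 244.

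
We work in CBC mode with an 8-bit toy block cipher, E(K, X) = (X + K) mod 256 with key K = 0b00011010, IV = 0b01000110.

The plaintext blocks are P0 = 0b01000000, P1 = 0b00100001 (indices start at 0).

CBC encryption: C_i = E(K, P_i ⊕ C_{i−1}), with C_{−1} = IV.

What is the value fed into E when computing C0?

C0: P0 ⊕ 0b01000110 = 0b00000110; E(K, 0b00000110) = 0b00100000.
So the input to E for block 0 is 0b00000110.

0b00000110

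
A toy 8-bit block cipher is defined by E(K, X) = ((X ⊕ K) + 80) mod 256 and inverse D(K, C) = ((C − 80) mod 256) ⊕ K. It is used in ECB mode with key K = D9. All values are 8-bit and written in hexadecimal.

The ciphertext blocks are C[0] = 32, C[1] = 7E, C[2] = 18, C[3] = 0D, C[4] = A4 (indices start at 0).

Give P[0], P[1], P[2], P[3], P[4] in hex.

ECB decryption: P_i = D(K, C_i).
P[0]: D(K, 32) = 6B.
P[1]: D(K, 7E) = 27.
P[2]: D(K, 18) = 41.
P[3]: D(K, 0D) = 54.
P[4]: D(K, A4) = FD.

P[0] = 6B, P[1] = 27, P[2] = 41, P[3] = 54, P[4] = FD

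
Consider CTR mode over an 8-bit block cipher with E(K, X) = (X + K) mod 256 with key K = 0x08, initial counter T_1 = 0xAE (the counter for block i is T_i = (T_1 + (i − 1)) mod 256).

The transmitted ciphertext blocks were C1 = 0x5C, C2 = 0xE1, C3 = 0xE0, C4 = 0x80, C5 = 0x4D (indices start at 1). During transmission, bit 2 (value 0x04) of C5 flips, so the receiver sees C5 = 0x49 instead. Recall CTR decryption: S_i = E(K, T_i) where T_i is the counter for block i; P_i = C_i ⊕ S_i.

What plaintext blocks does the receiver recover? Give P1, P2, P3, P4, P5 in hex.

P1 = 0xEA, P2 = 0x56, P3 = 0x58, P4 = 0x39, P5 = 0xF3

Only C5 changed, to 0x49. In CTR, a change in C_i flips the same bit in P_i only; the keystream is unaffected. Decrypting the received ciphertext:
P1: T = 0xAE, S = E(K, T) = 0xB6; 0x5C ⊕ 0xB6 = 0xEA.
P2: T = 0xAF, S = E(K, T) = 0xB7; 0xE1 ⊕ 0xB7 = 0x56.
P3: T = 0xB0, S = E(K, T) = 0xB8; 0xE0 ⊕ 0xB8 = 0x58.
P4: T = 0xB1, S = E(K, T) = 0xB9; 0x80 ⊕ 0xB9 = 0x39.
P5: T = 0xB2, S = E(K, T) = 0xBA; 0x49 ⊕ 0xBA = 0xF3.
Blocks that differ from the original plaintext: P5.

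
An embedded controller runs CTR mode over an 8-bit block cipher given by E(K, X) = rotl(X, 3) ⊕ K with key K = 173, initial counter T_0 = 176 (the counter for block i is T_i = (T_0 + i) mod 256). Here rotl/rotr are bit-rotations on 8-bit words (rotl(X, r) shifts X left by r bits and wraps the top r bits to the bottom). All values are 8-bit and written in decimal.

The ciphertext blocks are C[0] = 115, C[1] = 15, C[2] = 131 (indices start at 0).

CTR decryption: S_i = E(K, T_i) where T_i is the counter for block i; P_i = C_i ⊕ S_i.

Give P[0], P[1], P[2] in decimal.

P[0] = 91, P[1] = 47, P[2] = 187

P[0]: T = 176, S = E(K, T) = 40; 115 ⊕ 40 = 91.
P[1]: T = 177, S = E(K, T) = 32; 15 ⊕ 32 = 47.
P[2]: T = 178, S = E(K, T) = 56; 131 ⊕ 56 = 187.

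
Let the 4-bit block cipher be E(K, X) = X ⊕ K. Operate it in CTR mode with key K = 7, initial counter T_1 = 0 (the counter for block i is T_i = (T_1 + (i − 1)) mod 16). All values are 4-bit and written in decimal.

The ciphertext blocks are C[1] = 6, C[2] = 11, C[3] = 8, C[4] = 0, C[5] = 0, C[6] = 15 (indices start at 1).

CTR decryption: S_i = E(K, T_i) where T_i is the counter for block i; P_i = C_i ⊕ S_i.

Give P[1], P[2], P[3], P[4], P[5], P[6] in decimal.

P[1]: T = 0, S = E(K, T) = 7; 6 ⊕ 7 = 1.
P[2]: T = 1, S = E(K, T) = 6; 11 ⊕ 6 = 13.
P[3]: T = 2, S = E(K, T) = 5; 8 ⊕ 5 = 13.
P[4]: T = 3, S = E(K, T) = 4; 0 ⊕ 4 = 4.
P[5]: T = 4, S = E(K, T) = 3; 0 ⊕ 3 = 3.
P[6]: T = 5, S = E(K, T) = 2; 15 ⊕ 2 = 13.

P[1] = 1, P[2] = 13, P[3] = 13, P[4] = 4, P[5] = 3, P[6] = 13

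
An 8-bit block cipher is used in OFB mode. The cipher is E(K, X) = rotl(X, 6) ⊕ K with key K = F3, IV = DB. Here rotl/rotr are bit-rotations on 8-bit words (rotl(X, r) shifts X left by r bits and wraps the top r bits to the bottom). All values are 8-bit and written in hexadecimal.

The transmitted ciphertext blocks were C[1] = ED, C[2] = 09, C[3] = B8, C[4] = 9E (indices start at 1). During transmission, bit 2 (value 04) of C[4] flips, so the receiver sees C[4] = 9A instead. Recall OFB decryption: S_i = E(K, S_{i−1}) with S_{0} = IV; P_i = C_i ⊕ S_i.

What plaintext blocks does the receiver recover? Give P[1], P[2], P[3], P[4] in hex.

P[1] = E8, P[2] = BB, P[3] = E7, P[4] = BE

Only C[4] changed, to 9A. In OFB, a change in C_i flips the same bit in P_i only; the keystream is unaffected. Decrypting the received ciphertext:
P[1]: S = E(K, DB) = 05; ED ⊕ 05 = E8.
P[2]: S = E(K, 05) = B2; 09 ⊕ B2 = BB.
P[3]: S = E(K, B2) = 5F; B8 ⊕ 5F = E7.
P[4]: S = E(K, 5F) = 24; 9A ⊕ 24 = BE.
Blocks that differ from the original plaintext: P[4].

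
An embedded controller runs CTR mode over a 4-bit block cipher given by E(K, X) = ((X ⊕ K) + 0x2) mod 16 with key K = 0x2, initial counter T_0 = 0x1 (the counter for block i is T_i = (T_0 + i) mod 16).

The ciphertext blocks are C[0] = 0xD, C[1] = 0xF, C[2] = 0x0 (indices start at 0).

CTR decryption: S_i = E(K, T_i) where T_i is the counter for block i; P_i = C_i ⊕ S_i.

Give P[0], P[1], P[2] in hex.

P[0] = 0x8, P[1] = 0xD, P[2] = 0x3

P[0]: T = 0x1, S = E(K, T) = 0x5; 0xD ⊕ 0x5 = 0x8.
P[1]: T = 0x2, S = E(K, T) = 0x2; 0xF ⊕ 0x2 = 0xD.
P[2]: T = 0x3, S = E(K, T) = 0x3; 0x0 ⊕ 0x3 = 0x3.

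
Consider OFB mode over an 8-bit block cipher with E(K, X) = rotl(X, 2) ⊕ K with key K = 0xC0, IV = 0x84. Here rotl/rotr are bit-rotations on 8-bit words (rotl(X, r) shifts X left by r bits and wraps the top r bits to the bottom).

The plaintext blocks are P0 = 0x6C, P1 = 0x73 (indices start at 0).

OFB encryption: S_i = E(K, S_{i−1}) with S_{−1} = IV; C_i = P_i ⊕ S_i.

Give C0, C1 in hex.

C0: S = E(K, 0x84) = 0xD2; 0x6C ⊕ 0xD2 = 0xBE.
C1: S = E(K, 0xD2) = 0x8B; 0x73 ⊕ 0x8B = 0xF8.

C0 = 0xBE, C1 = 0xF8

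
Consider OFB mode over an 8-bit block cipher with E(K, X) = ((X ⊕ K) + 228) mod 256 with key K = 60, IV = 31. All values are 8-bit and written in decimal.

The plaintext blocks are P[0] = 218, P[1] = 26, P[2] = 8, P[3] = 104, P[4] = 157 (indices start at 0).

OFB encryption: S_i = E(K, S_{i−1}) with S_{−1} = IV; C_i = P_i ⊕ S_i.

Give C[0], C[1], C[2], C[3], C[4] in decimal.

C[0] = 221, C[1] = 5, C[2] = 15, C[3] = 119, C[4] = 154

C[0]: S = E(K, 31) = 7; 218 ⊕ 7 = 221.
C[1]: S = E(K, 7) = 31; 26 ⊕ 31 = 5.
C[2]: S = E(K, 31) = 7; 8 ⊕ 7 = 15.
C[3]: S = E(K, 7) = 31; 104 ⊕ 31 = 119.
C[4]: S = E(K, 31) = 7; 157 ⊕ 7 = 154.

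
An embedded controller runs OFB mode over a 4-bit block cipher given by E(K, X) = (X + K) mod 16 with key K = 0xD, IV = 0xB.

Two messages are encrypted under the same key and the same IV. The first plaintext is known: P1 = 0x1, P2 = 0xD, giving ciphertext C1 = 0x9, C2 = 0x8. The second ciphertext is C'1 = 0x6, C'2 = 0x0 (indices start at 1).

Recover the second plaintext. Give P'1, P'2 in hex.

P'1 = 0xE, P'2 = 0x5

In OFB with a reused IV, both messages share the same keystream S_i, so C_i ⊕ C'_i = P_i ⊕ P'_i and thus P'_i = P_i ⊕ C_i ⊕ C'_i.
P'1: 0x1 ⊕ 0x9 ⊕ 0x6 = 0xE.
P'2: 0xD ⊕ 0x8 ⊕ 0x0 = 0x5.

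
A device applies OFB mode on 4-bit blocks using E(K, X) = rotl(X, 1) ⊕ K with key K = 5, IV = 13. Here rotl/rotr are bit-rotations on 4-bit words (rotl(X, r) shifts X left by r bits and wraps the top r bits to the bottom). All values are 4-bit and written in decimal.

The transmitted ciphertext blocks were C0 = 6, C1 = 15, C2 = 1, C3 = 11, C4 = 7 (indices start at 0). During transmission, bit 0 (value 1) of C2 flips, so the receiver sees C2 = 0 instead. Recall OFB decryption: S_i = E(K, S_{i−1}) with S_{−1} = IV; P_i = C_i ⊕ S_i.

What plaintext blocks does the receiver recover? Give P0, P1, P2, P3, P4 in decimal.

Only C2 changed, to 0. In OFB, a change in C_i flips the same bit in P_i only; the keystream is unaffected. Decrypting the received ciphertext:
P0: S = E(K, 13) = 14; 6 ⊕ 14 = 8.
P1: S = E(K, 14) = 8; 15 ⊕ 8 = 7.
P2: S = E(K, 8) = 4; 0 ⊕ 4 = 4.
P3: S = E(K, 4) = 13; 11 ⊕ 13 = 6.
P4: S = E(K, 13) = 14; 7 ⊕ 14 = 9.
Blocks that differ from the original plaintext: P2.

P0 = 8, P1 = 7, P2 = 4, P3 = 6, P4 = 9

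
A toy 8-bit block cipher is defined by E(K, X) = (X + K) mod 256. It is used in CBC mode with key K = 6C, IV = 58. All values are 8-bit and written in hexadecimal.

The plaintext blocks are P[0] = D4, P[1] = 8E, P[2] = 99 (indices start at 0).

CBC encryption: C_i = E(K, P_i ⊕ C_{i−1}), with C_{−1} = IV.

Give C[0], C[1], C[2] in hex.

C[0] = F8, C[1] = E2, C[2] = E7

C[0]: P[0] ⊕ 58 = 8C; E(K, 8C) = F8.
C[1]: P[1] ⊕ F8 = 76; E(K, 76) = E2.
C[2]: P[2] ⊕ E2 = 7B; E(K, 7B) = E7.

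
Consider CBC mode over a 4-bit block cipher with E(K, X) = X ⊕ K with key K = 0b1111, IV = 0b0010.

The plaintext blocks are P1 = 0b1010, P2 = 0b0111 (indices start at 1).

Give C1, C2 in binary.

C1 = 0b0111, C2 = 0b1111

CBC encryption: C_i = E(K, P_i ⊕ C_{i−1}), with C_{0} = IV.
C1: P1 ⊕ 0b0010 = 0b1000; E(K, 0b1000) = 0b0111.
C2: P2 ⊕ 0b0111 = 0b0000; E(K, 0b0000) = 0b1111.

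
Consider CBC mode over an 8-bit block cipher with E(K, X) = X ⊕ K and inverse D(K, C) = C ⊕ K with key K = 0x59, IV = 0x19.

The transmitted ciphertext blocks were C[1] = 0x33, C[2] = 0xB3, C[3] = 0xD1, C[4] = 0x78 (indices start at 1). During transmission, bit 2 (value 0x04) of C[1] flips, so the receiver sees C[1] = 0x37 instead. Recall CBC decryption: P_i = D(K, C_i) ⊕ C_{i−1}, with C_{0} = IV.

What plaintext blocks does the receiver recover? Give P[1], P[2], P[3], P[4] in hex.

P[1] = 0x77, P[2] = 0xDD, P[3] = 0x3B, P[4] = 0xF0

Only C[1] changed, to 0x37. In CBC, a change in C_i garbles P_i and flips the same bit in P_{i+1}. Decrypting the received ciphertext:
P[1]: D(K, 0x37) = 0x6E; 0x6E ⊕ 0x19 = 0x77.
P[2]: D(K, 0xB3) = 0xEA; 0xEA ⊕ 0x37 = 0xDD.
P[3]: D(K, 0xD1) = 0x88; 0x88 ⊕ 0xB3 = 0x3B.
P[4]: D(K, 0x78) = 0x21; 0x21 ⊕ 0xD1 = 0xF0.
Blocks that differ from the original plaintext: P[1], P[2].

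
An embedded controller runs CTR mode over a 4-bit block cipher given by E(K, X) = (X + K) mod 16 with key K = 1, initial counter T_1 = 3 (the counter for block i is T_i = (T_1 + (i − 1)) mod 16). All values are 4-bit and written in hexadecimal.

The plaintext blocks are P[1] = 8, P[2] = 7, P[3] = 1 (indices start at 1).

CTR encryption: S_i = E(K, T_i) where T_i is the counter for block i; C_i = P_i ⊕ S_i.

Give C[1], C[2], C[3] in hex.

C[1]: T = 3, S = E(K, T) = 4; 8 ⊕ 4 = C.
C[2]: T = 4, S = E(K, T) = 5; 7 ⊕ 5 = 2.
C[3]: T = 5, S = E(K, T) = 6; 1 ⊕ 6 = 7.

C[1] = C, C[2] = 2, C[3] = 7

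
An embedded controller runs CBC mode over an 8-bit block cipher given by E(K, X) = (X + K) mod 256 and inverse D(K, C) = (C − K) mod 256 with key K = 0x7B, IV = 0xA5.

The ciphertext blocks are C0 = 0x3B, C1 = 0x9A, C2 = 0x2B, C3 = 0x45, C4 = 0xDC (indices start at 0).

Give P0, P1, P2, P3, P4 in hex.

CBC decryption: P_i = D(K, C_i) ⊕ C_{i−1}, with C_{−1} = IV.
P0: D(K, 0x3B) = 0xC0; 0xC0 ⊕ 0xA5 = 0x65.
P1: D(K, 0x9A) = 0x1F; 0x1F ⊕ 0x3B = 0x24.
P2: D(K, 0x2B) = 0xB0; 0xB0 ⊕ 0x9A = 0x2A.
P3: D(K, 0x45) = 0xCA; 0xCA ⊕ 0x2B = 0xE1.
P4: D(K, 0xDC) = 0x61; 0x61 ⊕ 0x45 = 0x24.

P0 = 0x65, P1 = 0x24, P2 = 0x2A, P3 = 0xE1, P4 = 0x24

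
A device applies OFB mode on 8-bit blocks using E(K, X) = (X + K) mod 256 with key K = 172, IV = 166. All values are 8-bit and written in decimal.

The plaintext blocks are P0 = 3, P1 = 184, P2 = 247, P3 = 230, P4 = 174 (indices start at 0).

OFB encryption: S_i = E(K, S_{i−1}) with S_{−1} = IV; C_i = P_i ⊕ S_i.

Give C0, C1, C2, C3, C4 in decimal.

C0: S = E(K, 166) = 82; 3 ⊕ 82 = 81.
C1: S = E(K, 82) = 254; 184 ⊕ 254 = 70.
C2: S = E(K, 254) = 170; 247 ⊕ 170 = 93.
C3: S = E(K, 170) = 86; 230 ⊕ 86 = 176.
C4: S = E(K, 86) = 2; 174 ⊕ 2 = 172.

C0 = 81, C1 = 70, C2 = 93, C3 = 176, C4 = 172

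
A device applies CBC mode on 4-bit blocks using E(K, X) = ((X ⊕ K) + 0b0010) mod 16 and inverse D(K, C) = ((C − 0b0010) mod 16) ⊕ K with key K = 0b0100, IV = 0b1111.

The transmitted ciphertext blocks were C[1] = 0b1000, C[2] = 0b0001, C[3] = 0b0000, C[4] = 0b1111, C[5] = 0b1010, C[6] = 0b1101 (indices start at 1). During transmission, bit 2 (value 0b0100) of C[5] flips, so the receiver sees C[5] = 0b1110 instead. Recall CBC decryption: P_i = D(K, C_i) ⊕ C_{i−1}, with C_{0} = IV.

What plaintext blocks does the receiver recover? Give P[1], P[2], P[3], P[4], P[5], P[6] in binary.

Only C[5] changed, to 0b1110. In CBC, a change in C_i garbles P_i and flips the same bit in P_{i+1}. Decrypting the received ciphertext:
P[1]: D(K, 0b1000) = 0b0010; 0b0010 ⊕ 0b1111 = 0b1101.
P[2]: D(K, 0b0001) = 0b1011; 0b1011 ⊕ 0b1000 = 0b0011.
P[3]: D(K, 0b0000) = 0b1010; 0b1010 ⊕ 0b0001 = 0b1011.
P[4]: D(K, 0b1111) = 0b1001; 0b1001 ⊕ 0b0000 = 0b1001.
P[5]: D(K, 0b1110) = 0b1000; 0b1000 ⊕ 0b1111 = 0b0111.
P[6]: D(K, 0b1101) = 0b1111; 0b1111 ⊕ 0b1110 = 0b0001.
Blocks that differ from the original plaintext: P[5], P[6].

P[1] = 0b1101, P[2] = 0b0011, P[3] = 0b1011, P[4] = 0b1001, P[5] = 0b0111, P[6] = 0b0001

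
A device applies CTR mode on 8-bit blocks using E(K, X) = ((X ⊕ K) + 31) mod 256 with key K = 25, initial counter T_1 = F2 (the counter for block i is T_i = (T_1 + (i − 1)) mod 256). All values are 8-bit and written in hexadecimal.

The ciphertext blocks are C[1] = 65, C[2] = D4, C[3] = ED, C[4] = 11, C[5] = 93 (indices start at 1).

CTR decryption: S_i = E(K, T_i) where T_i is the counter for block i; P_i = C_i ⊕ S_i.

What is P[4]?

P[4] = 10

P[4]: T = F5, S = E(K, T) = 01; 11 ⊕ 01 = 10.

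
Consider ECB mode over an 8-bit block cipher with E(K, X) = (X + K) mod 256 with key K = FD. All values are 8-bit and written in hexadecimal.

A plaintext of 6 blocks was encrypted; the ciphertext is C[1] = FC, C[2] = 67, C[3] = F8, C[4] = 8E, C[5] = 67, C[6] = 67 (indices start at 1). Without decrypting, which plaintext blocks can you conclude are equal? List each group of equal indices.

P[2] = P[5] = P[6]

ECB encrypts each block independently with the same key, so equal ciphertext blocks imply equal plaintext blocks.
C[2] = C[5] = C[6] = 67, so P[2] = P[5] = P[6].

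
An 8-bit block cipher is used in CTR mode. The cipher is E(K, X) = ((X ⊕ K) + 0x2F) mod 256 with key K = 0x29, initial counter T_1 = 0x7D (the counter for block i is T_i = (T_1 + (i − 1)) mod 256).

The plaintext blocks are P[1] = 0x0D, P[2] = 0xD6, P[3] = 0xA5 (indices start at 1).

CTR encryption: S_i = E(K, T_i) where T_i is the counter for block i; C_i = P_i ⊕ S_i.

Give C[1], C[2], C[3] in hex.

C[1] = 0x8E, C[2] = 0x50, C[3] = 0x20

C[1]: T = 0x7D, S = E(K, T) = 0x83; 0x0D ⊕ 0x83 = 0x8E.
C[2]: T = 0x7E, S = E(K, T) = 0x86; 0xD6 ⊕ 0x86 = 0x50.
C[3]: T = 0x7F, S = E(K, T) = 0x85; 0xA5 ⊕ 0x85 = 0x20.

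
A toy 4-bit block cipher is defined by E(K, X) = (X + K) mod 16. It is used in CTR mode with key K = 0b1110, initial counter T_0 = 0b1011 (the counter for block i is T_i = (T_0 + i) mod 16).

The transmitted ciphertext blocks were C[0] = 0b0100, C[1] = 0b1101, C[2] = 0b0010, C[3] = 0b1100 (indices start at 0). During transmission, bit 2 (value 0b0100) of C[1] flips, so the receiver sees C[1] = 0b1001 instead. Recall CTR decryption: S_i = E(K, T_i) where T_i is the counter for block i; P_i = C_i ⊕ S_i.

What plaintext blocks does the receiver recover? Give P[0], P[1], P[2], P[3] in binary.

Only C[1] changed, to 0b1001. In CTR, a change in C_i flips the same bit in P_i only; the keystream is unaffected. Decrypting the received ciphertext:
P[0]: T = 0b1011, S = E(K, T) = 0b1001; 0b0100 ⊕ 0b1001 = 0b1101.
P[1]: T = 0b1100, S = E(K, T) = 0b1010; 0b1001 ⊕ 0b1010 = 0b0011.
P[2]: T = 0b1101, S = E(K, T) = 0b1011; 0b0010 ⊕ 0b1011 = 0b1001.
P[3]: T = 0b1110, S = E(K, T) = 0b1100; 0b1100 ⊕ 0b1100 = 0b0000.
Blocks that differ from the original plaintext: P[1].

P[0] = 0b1101, P[1] = 0b0011, P[2] = 0b1001, P[3] = 0b0000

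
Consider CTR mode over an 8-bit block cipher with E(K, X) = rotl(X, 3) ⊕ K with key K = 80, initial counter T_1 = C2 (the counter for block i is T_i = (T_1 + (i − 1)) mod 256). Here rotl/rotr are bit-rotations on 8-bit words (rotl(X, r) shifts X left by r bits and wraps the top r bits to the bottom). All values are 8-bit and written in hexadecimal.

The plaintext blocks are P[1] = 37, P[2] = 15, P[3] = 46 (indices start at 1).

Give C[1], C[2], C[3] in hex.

C[1] = A1, C[2] = 8B, C[3] = E0

CTR encryption: S_i = E(K, T_i) where T_i is the counter for block i; C_i = P_i ⊕ S_i.
C[1]: T = C2, S = E(K, T) = 96; 37 ⊕ 96 = A1.
C[2]: T = C3, S = E(K, T) = 9E; 15 ⊕ 9E = 8B.
C[3]: T = C4, S = E(K, T) = A6; 46 ⊕ A6 = E0.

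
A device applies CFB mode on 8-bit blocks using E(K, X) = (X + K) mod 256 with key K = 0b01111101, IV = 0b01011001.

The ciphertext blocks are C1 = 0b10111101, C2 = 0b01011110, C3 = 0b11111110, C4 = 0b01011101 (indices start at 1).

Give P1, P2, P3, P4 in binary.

P1 = 0b01101011, P2 = 0b01100100, P3 = 0b00100101, P4 = 0b00100110

CFB decryption: P_i = C_i ⊕ E(K, C_{i−1}), with C_{0} = IV.
P1: E(K, 0b01011001) = 0b11010110; 0b10111101 ⊕ 0b11010110 = 0b01101011.
P2: E(K, 0b10111101) = 0b00111010; 0b01011110 ⊕ 0b00111010 = 0b01100100.
P3: E(K, 0b01011110) = 0b11011011; 0b11111110 ⊕ 0b11011011 = 0b00100101.
P4: E(K, 0b11111110) = 0b01111011; 0b01011101 ⊕ 0b01111011 = 0b00100110.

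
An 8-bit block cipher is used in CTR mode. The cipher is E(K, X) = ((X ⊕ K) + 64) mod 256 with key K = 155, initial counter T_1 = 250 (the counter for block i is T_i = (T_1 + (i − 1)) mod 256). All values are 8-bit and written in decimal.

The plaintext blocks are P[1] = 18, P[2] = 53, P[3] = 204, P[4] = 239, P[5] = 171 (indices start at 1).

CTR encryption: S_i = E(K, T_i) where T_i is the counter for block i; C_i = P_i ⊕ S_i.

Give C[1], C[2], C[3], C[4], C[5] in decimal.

C[1] = 179, C[2] = 149, C[3] = 107, C[4] = 73, C[5] = 14

C[1]: T = 250, S = E(K, T) = 161; 18 ⊕ 161 = 179.
C[2]: T = 251, S = E(K, T) = 160; 53 ⊕ 160 = 149.
C[3]: T = 252, S = E(K, T) = 167; 204 ⊕ 167 = 107.
C[4]: T = 253, S = E(K, T) = 166; 239 ⊕ 166 = 73.
C[5]: T = 254, S = E(K, T) = 165; 171 ⊕ 165 = 14.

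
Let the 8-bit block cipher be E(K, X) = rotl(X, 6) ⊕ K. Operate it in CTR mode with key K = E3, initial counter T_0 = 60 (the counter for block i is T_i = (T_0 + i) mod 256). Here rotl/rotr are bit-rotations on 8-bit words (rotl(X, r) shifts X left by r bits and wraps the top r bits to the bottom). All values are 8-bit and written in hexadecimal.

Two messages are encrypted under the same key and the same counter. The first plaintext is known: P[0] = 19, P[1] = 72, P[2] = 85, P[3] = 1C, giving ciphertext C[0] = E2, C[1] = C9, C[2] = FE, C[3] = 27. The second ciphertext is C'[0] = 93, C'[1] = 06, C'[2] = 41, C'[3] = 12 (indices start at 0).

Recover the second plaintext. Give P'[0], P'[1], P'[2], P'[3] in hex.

P'[0] = 68, P'[1] = BD, P'[2] = 3A, P'[3] = 29

In CTR with a reused counter, both messages share the same keystream S_i, so C_i ⊕ C'_i = P_i ⊕ P'_i and thus P'_i = P_i ⊕ C_i ⊕ C'_i.
P'[0]: 19 ⊕ E2 ⊕ 93 = 68.
P'[1]: 72 ⊕ C9 ⊕ 06 = BD.
P'[2]: 85 ⊕ FE ⊕ 41 = 3A.
P'[3]: 1C ⊕ 27 ⊕ 12 = 29.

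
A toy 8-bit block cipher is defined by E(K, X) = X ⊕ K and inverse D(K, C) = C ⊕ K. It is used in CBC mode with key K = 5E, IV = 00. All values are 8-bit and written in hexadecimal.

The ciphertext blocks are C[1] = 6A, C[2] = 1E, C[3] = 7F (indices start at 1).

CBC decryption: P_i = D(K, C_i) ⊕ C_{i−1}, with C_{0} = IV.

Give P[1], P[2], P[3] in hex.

P[1]: D(K, 6A) = 34; 34 ⊕ 00 = 34.
P[2]: D(K, 1E) = 40; 40 ⊕ 6A = 2A.
P[3]: D(K, 7F) = 21; 21 ⊕ 1E = 3F.

P[1] = 34, P[2] = 2A, P[3] = 3F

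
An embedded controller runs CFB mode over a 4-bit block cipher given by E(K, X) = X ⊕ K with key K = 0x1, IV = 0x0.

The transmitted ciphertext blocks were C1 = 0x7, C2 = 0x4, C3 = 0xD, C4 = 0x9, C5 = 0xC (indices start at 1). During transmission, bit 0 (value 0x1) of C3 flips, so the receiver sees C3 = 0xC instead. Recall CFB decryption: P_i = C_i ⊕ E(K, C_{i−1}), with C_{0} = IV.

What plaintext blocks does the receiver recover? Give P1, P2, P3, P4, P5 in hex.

P1 = 0x6, P2 = 0x2, P3 = 0x9, P4 = 0x4, P5 = 0x4

Only C3 changed, to 0xC. In CFB, a change in C_i flips the same bit in P_i and garbles P_{i+1}. Decrypting the received ciphertext:
P1: E(K, 0x0) = 0x1; 0x7 ⊕ 0x1 = 0x6.
P2: E(K, 0x7) = 0x6; 0x4 ⊕ 0x6 = 0x2.
P3: E(K, 0x4) = 0x5; 0xC ⊕ 0x5 = 0x9.
P4: E(K, 0xC) = 0xD; 0x9 ⊕ 0xD = 0x4.
P5: E(K, 0x9) = 0x8; 0xC ⊕ 0x8 = 0x4.
Blocks that differ from the original plaintext: P3, P4.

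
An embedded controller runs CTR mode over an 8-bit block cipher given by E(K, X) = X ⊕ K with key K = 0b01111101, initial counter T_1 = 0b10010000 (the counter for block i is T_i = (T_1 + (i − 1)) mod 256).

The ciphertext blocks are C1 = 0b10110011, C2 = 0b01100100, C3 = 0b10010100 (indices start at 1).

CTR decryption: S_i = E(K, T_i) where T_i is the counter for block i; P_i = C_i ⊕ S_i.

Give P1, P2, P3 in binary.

P1 = 0b01011110, P2 = 0b10001000, P3 = 0b01111011

P1: T = 0b10010000, S = E(K, T) = 0b11101101; 0b10110011 ⊕ 0b11101101 = 0b01011110.
P2: T = 0b10010001, S = E(K, T) = 0b11101100; 0b01100100 ⊕ 0b11101100 = 0b10001000.
P3: T = 0b10010010, S = E(K, T) = 0b11101111; 0b10010100 ⊕ 0b11101111 = 0b01111011.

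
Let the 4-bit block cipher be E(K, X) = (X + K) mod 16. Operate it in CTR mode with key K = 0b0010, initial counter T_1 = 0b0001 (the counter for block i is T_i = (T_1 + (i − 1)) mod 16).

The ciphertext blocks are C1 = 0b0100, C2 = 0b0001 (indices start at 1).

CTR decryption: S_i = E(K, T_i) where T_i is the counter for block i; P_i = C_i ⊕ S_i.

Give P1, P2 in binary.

P1 = 0b0111, P2 = 0b0101

P1: T = 0b0001, S = E(K, T) = 0b0011; 0b0100 ⊕ 0b0011 = 0b0111.
P2: T = 0b0010, S = E(K, T) = 0b0100; 0b0001 ⊕ 0b0100 = 0b0101.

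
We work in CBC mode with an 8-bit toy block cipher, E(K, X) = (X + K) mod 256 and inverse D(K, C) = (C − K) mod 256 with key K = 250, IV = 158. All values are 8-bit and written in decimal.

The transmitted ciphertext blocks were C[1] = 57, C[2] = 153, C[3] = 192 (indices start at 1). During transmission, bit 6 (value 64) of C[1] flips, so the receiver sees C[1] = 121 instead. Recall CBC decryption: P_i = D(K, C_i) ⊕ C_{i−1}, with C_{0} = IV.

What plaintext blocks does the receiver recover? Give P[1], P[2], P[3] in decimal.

Only C[1] changed, to 121. In CBC, a change in C_i garbles P_i and flips the same bit in P_{i+1}. Decrypting the received ciphertext:
P[1]: D(K, 121) = 127; 127 ⊕ 158 = 225.
P[2]: D(K, 153) = 159; 159 ⊕ 121 = 230.
P[3]: D(K, 192) = 198; 198 ⊕ 153 = 95.
Blocks that differ from the original plaintext: P[1], P[2].

P[1] = 225, P[2] = 230, P[3] = 95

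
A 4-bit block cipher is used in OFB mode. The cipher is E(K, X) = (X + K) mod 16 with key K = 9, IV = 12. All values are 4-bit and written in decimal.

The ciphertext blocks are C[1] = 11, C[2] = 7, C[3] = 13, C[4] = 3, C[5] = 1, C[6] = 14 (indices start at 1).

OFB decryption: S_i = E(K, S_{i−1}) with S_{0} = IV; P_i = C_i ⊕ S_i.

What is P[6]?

P[6] = 12

P[1]: S = E(K, 12) = 5; 11 ⊕ 5 = 14.
P[2]: S = E(K, 5) = 14; 7 ⊕ 14 = 9.
P[3]: S = E(K, 14) = 7; 13 ⊕ 7 = 10.
P[4]: S = E(K, 7) = 0; 3 ⊕ 0 = 3.
P[5]: S = E(K, 0) = 9; 1 ⊕ 9 = 8.
P[6]: S = E(K, 9) = 2; 14 ⊕ 2 = 12.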